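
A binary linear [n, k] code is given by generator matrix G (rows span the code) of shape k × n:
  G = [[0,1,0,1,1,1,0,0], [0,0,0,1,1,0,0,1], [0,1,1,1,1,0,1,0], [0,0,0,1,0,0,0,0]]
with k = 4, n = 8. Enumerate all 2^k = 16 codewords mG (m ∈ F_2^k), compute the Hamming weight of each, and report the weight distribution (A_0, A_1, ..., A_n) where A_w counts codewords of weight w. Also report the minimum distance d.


Weight distribution: A_0 = 1, A_1 = 1, A_2 = 1, A_3 = 4, A_4 = 5, A_5 = 3, A_6 = 1. Minimum distance d = 1.

Enumerate all 2^4 = 16 messages m ∈ F_2^4.
For each, compute codeword c = mG in F_2^8, then tally its weight.
  m = 0000 → c = 00000000, weight = 0.
  m = 1000 → c = 01011100, weight = 4.
  m = 0100 → c = 00011001, weight = 3.
  m = 1100 → c = 01000101, weight = 3.
  m = 0010 → c = 01111010, weight = 5.
  m = 1010 → c = 00100110, weight = 3.
  m = 0110 → c = 01100011, weight = 4.
  m = 1110 → c = 00111111, weight = 6.
  m = 0001 → c = 00010000, weight = 1.
  m = 1001 → c = 01001100, weight = 3.
  m = 0101 → c = 00001001, weight = 2.
  m = 1101 → c = 01010101, weight = 4.
  m = 0011 → c = 01101010, weight = 4.
  m = 1011 → c = 00110110, weight = 4.
  m = 0111 → c = 01110011, weight = 5.
  m = 1111 → c = 00101111, weight = 5.
Tally weights:
  weight 0: 1 codewords.
  weight 1: 1 codewords.
  weight 2: 1 codewords.
  weight 3: 4 codewords.
  weight 4: 5 codewords.
  weight 5: 3 codewords.
  weight 6: 1 codewords.
Minimum distance d = smallest w > 0 with A_w > 0 = 1.
Sanity: Σ A_w = 16 = 2^4 = 16 ✓.


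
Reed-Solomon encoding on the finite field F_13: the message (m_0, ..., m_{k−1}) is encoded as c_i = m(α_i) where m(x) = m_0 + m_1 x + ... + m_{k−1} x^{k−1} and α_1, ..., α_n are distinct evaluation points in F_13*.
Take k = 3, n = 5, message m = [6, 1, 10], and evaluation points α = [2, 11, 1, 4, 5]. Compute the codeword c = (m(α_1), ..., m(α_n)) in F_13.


c = [9, 5, 4, 1, 1]

Message polynomial: m(x) = 6 + 1·x + 10·x^2 (mod 13).
For each evaluation point α_i, compute m(α_i) mod 13:
  α_1 = 2: Horner steps 10 → 8 → 9, so m(2) = 9.
  α_2 = 11: Horner steps 10 → 7 → 5, so m(11) = 5.
  α_3 = 1: Horner steps 10 → 11 → 4, so m(1) = 4.
  α_4 = 4: Horner steps 10 → 2 → 1, so m(4) = 1.
  α_5 = 5: Horner steps 10 → 12 → 1, so m(5) = 1.
Codeword c = [9, 5, 4, 1, 1] ∈ F_13^5.


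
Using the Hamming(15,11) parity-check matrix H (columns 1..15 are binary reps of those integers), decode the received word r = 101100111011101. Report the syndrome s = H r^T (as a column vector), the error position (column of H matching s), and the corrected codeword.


s = (0, 1, 0, 1)^T, error position = 5, corrected codeword c = 101110111011101

Compute s = H r^T mod 2 one row at a time:
  s_1 = 1 + 1 + 0 + 1 + 1 + 1 + 0 + 1 = 6 ≡ 0 (mod 2).
  s_2 = 1 + 0 + 0 + 1 + 1 + 1 + 0 + 1 = 5 ≡ 1 (mod 2).
  s_3 = 0 + 1 + 0 + 1 + 0 + 1 + 0 + 1 = 4 ≡ 0 (mod 2).
  s_4 = 1 + 1 + 0 + 1 + 1 + 1 + 1 + 1 = 7 ≡ 1 (mod 2).
s = (0, 1, 0, 1)^T — this equals column 5 of H (binary 0101), so error is at position 5.
Correct: flip bit 5 of r = 101100111011101 to get c = 101110111011101.


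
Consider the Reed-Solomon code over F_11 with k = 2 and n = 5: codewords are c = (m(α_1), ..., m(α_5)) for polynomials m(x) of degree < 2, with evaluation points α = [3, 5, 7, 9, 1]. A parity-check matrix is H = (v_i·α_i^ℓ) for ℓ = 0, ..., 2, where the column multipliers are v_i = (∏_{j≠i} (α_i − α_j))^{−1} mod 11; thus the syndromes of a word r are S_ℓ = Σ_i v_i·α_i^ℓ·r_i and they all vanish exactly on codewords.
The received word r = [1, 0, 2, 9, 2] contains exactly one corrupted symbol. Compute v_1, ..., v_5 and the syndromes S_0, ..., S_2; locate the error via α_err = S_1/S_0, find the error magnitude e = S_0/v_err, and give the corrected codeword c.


S = (1, 7, 5), error at position 3, error magnitude e = 3, c = [1, 0, 10, 9, 2].

Step 1: column multipliers v_i = (∏_{j≠i}(α_i − α_j))^{−1} mod 11.
  i = 1 (α = 3): (3−5)(3−7)(3−9)(3−1) = (−2)·(−4)·(−6)·2 = −96 ≡ 3, so v_1 = 3^{−1} = 4 (mod 11).
  i = 2 (α = 5): (5−3)(5−7)(5−9)(5−1) = 2·(−2)·(−4)·4 = 64 ≡ 9, so v_2 = 9^{−1} = 5 (mod 11).
  i = 3 (α = 7): (7−3)(7−5)(7−9)(7−1) = 4·2·(−2)·6 = −96 ≡ 3, so v_3 = 3^{−1} = 4 (mod 11).
  i = 4 (α = 9): (9−3)(9−5)(9−7)(9−1) = 6·4·2·8 = 384 ≡ 10, so v_4 = 10^{−1} = 10 (mod 11).
  i = 5 (α = 1): (1−3)(1−5)(1−7)(1−9) = (−2)·(−4)·(−6)·(−8) = 384 ≡ 10, so v_5 = 10^{−1} = 10 (mod 11).
  v = [4, 5, 4, 10, 10].
Step 2: syndromes of r = [1, 0, 2, 9, 2] (all sums mod 11).
  S_0 = Σ v_i r_i = 4·1 + 5·0 + 4·2 + 10·9 + 10·2 = 122 ≡ 1.
  S_1 = Σ v_i α_i r_i = 4·3·1 + 5·5·0 + 4·7·2 + 10·9·9 + 10·1·2 = 898 ≡ 7.
  α_i^2 mod 11 = [9, 3, 5, 4, 1].
  S_2 = Σ v_i α_i^2 r_i = 4·9·1 + 5·3·0 + 4·5·2 + 10·4·9 + 10·1·2 = 456 ≡ 5.
  S = (1, 7, 5) ≠ 0, so r is not a codeword (an error is present).
Step 3: locate the error. For a single error e at position i, S_ℓ = v_i·e·α_i^ℓ, so α_err = S_1/S_0.
  S_0^{−1} = 1^{−1} = 1 (mod 11), so α_err = 7·1 = 7 ≡ 7 = α_3. Error position i = 3.
  Consistency check: S_2/S_1 = 5·8 = 40 ≡ 7 = α_err ✓ (single-error assumption holds).
Step 4: error magnitude e = S_0/v_3 = S_0·∏_{j≠3}(α_3 − α_j) = 1·3 = 3 ≡ 3 (mod 11).
Step 5: correct position 3: c_3 = r_3 − e = 2 − 3 ≡ 10 (mod 11). Hence c = [1, 0, 10, 9, 2].
  Check: interpolating c through the α_i gives m(x) = 8 + 5·x (degree < 2) with m(α_i) = c_i for every i, so c is indeed a codeword.


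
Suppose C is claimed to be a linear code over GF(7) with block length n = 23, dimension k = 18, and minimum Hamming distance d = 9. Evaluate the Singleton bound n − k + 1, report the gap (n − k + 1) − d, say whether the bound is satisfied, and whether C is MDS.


Singleton RHS = n − k + 1 = 6, slack = -3, bound violated (no such code; not MDS).

Singleton bound: d ≤ n − k + 1.
Here n = 23, k = 18, so n − k + 1 = 6.
Given d = 9, check d ≤ 6: NO.
Slack = (n − k + 1) − d = -3.
The slack is negative: d = 9 exceeds n − k + 1 = 6 by 3, so the Singleton bound is violated and no linear [23, 18, 9]_7 code can exist. In particular it is not MDS (MDS requires d = n − k + 1 exactly).
Description: the claimed parameters are [23, 18, 9]_7; such a code would be impossible (violates the Singleton bound).


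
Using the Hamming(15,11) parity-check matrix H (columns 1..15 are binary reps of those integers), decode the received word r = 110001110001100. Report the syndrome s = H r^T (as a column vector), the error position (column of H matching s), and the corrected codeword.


s = (1, 0, 1, 1)^T, error position = 11, corrected codeword c = 110001110011100

Compute s = H r^T mod 2 one row at a time:
  s_1 = 1 + 0 + 0 + 0 + 1 + 1 + 0 + 0 = 3 ≡ 1 (mod 2).
  s_2 = 0 + 0 + 1 + 1 + 1 + 1 + 0 + 0 = 4 ≡ 0 (mod 2).
  s_3 = 1 + 0 + 1 + 1 + 0 + 0 + 0 + 0 = 3 ≡ 1 (mod 2).
  s_4 = 1 + 0 + 0 + 1 + 0 + 0 + 1 + 0 = 3 ≡ 1 (mod 2).
s = (1, 0, 1, 1)^T — this equals column 11 of H (binary 1011), so error is at position 11.
Correct: flip bit 11 of r = 110001110001100 to get c = 110001110011100.


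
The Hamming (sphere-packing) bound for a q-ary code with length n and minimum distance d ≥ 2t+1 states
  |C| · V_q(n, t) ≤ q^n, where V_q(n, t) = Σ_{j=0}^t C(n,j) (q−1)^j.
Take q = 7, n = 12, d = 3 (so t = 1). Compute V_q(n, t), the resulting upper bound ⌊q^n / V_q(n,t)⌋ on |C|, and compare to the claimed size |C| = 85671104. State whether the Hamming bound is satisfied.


V_q(n, t) = 73, q^n = 13841287201, Hamming bound = 189606673, |C| = 85671104 ≤ bound (satisfied).

Step 1: Compute V_q(n, t) = Σ_{j=0}^1 C(n, j) (q−1)^j.
  j = 0: C(12,0)·(6)^0 = 1·1 = 1.
  j = 1: C(12,1)·(6)^1 = 12·6 = 72.
  V_q(n, t) = 1 + 72 = 73.
Step 2: q^n = 7^12 = 13841287201.
Step 3: Hamming bound ⌊q^n / V_q(n,t)⌋ = ⌊13841287201/73⌋ = 189606673.
Step 4: Compare |C| = 85671104 to 189606673: satisfied.
The claimed |C| lies below the Hamming bound.


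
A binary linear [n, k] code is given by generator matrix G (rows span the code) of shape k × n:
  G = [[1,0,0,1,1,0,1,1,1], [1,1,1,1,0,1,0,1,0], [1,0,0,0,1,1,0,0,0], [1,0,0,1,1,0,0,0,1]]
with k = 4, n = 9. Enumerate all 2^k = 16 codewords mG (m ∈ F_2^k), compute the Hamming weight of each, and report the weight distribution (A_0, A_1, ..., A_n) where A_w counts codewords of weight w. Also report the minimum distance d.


Weight distribution: A_0 = 1, A_2 = 1, A_3 = 2, A_4 = 1, A_5 = 6, A_6 = 5. Minimum distance d = 2.

Enumerate all 2^4 = 16 messages m ∈ F_2^4.
For each, compute codeword c = mG in F_2^9, then tally its weight.
  m = 0000 → c = 000000000, weight = 0.
  m = 1000 → c = 100110111, weight = 6.
  m = 0100 → c = 111101010, weight = 6.
  m = 1100 → c = 011011101, weight = 6.
  m = 0010 → c = 100011000, weight = 3.
  m = 1010 → c = 000101111, weight = 5.
  m = 0110 → c = 011110010, weight = 5.
  m = 1110 → c = 111000101, weight = 5.
  m = 0001 → c = 100110001, weight = 4.
  m = 1001 → c = 000000110, weight = 2.
  m = 0101 → c = 011011011, weight = 6.
  m = 1101 → c = 111101100, weight = 6.
  m = 0011 → c = 000101001, weight = 3.
  m = 1011 → c = 100011110, weight = 5.
  m = 0111 → c = 111000011, weight = 5.
  m = 1111 → c = 011110100, weight = 5.
Tally weights:
  weight 0: 1 codewords.
  weight 2: 1 codewords.
  weight 3: 2 codewords.
  weight 4: 1 codewords.
  weight 5: 6 codewords.
  weight 6: 5 codewords.
Minimum distance d = smallest w > 0 with A_w > 0 = 2.
Sanity: Σ A_w = 16 = 2^4 = 16 ✓.


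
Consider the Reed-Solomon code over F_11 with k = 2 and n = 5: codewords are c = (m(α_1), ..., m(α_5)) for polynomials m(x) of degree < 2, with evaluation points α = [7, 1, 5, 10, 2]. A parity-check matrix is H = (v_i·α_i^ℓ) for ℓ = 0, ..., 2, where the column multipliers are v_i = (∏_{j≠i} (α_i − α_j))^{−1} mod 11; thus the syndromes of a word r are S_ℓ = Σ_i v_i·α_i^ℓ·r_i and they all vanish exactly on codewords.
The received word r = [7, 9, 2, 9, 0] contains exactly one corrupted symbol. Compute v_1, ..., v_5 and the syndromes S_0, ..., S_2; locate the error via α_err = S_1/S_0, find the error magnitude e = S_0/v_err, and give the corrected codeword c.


S = (4, 4, 4), error at position 2, error magnitude e = 6, c = [7, 3, 2, 9, 0].

Step 1: column multipliers v_i = (∏_{j≠i}(α_i − α_j))^{−1} mod 11.
  i = 1 (α = 7): (7−1)(7−5)(7−10)(7−2) = 6·2·(−3)·5 = −180 ≡ 7, so v_1 = 7^{−1} = 8 (mod 11).
  i = 2 (α = 1): (1−7)(1−5)(1−10)(1−2) = (−6)·(−4)·(−9)·(−1) = 216 ≡ 7, so v_2 = 7^{−1} = 8 (mod 11).
  i = 3 (α = 5): (5−7)(5−1)(5−10)(5−2) = (−2)·4·(−5)·3 = 120 ≡ 10, so v_3 = 10^{−1} = 10 (mod 11).
  i = 4 (α = 10): (10−7)(10−1)(10−5)(10−2) = 3·9·5·8 = 1080 ≡ 2, so v_4 = 2^{−1} = 6 (mod 11).
  i = 5 (α = 2): (2−7)(2−1)(2−5)(2−10) = (−5)·1·(−3)·(−8) = −120 ≡ 1, so v_5 = 1^{−1} = 1 (mod 11).
  v = [8, 8, 10, 6, 1].
Step 2: syndromes of r = [7, 9, 2, 9, 0] (all sums mod 11).
  S_0 = Σ v_i r_i = 8·7 + 8·9 + 10·2 + 6·9 + 1·0 = 202 ≡ 4.
  S_1 = Σ v_i α_i r_i = 8·7·7 + 8·1·9 + 10·5·2 + 6·10·9 + 1·2·0 = 1104 ≡ 4.
  α_i^2 mod 11 = [5, 1, 3, 1, 4].
  S_2 = Σ v_i α_i^2 r_i = 8·5·7 + 8·1·9 + 10·3·2 + 6·1·9 + 1·4·0 = 466 ≡ 4.
  S = (4, 4, 4) ≠ 0, so r is not a codeword (an error is present).
Step 3: locate the error. For a single error e at position i, S_ℓ = v_i·e·α_i^ℓ, so α_err = S_1/S_0.
  S_0^{−1} = 4^{−1} = 3 (mod 11), so α_err = 4·3 = 12 ≡ 1 = α_2. Error position i = 2.
  Consistency check: S_2/S_1 = 4·3 = 12 ≡ 1 = α_err ✓ (single-error assumption holds).
Step 4: error magnitude e = S_0/v_2 = S_0·∏_{j≠2}(α_2 − α_j) = 4·7 = 28 ≡ 6 (mod 11).
Step 5: correct position 2: c_2 = r_2 − e = 9 − 6 ≡ 3 (mod 11). Hence c = [7, 3, 2, 9, 0].
  Check: interpolating c through the α_i gives m(x) = 6 + 8·x (degree < 2) with m(α_i) = c_i for every i, so c is indeed a codeword.


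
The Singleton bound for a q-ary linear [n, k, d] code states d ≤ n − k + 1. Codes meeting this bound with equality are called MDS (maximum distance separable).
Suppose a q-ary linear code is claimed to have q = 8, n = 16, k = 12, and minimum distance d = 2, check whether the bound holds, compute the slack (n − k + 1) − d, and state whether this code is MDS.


Singleton RHS = n − k + 1 = 5, slack = 3, bound satisfied, not MDS.

Singleton bound: d ≤ n − k + 1.
Here n = 16, k = 12, so n − k + 1 = 5.
Given d = 2, check d ≤ 5: YES.
Slack = (n − k + 1) − d = 3.
The code is NOT MDS (slack = 3 > 0).
Description: the claimed parameters are [16, 12, 2]_8; such a code would be non-MDS.


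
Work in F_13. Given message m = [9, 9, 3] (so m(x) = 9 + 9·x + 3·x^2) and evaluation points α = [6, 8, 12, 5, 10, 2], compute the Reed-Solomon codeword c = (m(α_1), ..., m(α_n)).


c = [2, 0, 3, 12, 9, 0]

Message polynomial: m(x) = 9 + 9·x + 3·x^2 (mod 13).
For each evaluation point α_i, compute m(α_i) mod 13:
  α_1 = 6: Horner steps 3 → 1 → 2, so m(6) = 2.
  α_2 = 8: Horner steps 3 → 7 → 0, so m(8) = 0.
  α_3 = 12: Horner steps 3 → 6 → 3, so m(12) = 3.
  α_4 = 5: Horner steps 3 → 11 → 12, so m(5) = 12.
  α_5 = 10: Horner steps 3 → 0 → 9, so m(10) = 9.
  α_6 = 2: Horner steps 3 → 2 → 0, so m(2) = 0.
Codeword c = [2, 0, 3, 12, 9, 0] ∈ F_13^6.


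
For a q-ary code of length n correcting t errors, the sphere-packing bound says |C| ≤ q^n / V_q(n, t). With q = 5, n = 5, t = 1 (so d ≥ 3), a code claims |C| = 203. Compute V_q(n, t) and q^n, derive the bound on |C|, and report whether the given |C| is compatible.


V_q(n, t) = 21, q^n = 3125, Hamming bound = 148, |C| = 203 > bound (violated).

Step 1: Compute V_q(n, t) = Σ_{j=0}^1 C(n, j) (q−1)^j.
  j = 0: C(5,0)·(4)^0 = 1·1 = 1.
  j = 1: C(5,1)·(4)^1 = 5·4 = 20.
  V_q(n, t) = 1 + 20 = 21.
Step 2: q^n = 5^5 = 3125.
Step 3: Hamming bound ⌊q^n / V_q(n,t)⌋ = ⌊3125/21⌋ = 148.
Step 4: Compare |C| = 203 to 148: violated.
The claimed |C| lies above the Hamming bound, so no 5-ary code of length 5 with d ≥ 3 can have 203 codewords.


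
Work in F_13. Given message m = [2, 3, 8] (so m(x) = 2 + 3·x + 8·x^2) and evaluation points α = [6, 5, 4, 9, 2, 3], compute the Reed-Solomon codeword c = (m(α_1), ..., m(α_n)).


c = [9, 9, 12, 1, 1, 5]

Message polynomial: m(x) = 2 + 3·x + 8·x^2 (mod 13).
For each evaluation point α_i, compute m(α_i) mod 13:
  α_1 = 6: Horner steps 8 → 12 → 9, so m(6) = 9.
  α_2 = 5: Horner steps 8 → 4 → 9, so m(5) = 9.
  α_3 = 4: Horner steps 8 → 9 → 12, so m(4) = 12.
  α_4 = 9: Horner steps 8 → 10 → 1, so m(9) = 1.
  α_5 = 2: Horner steps 8 → 6 → 1, so m(2) = 1.
  α_6 = 3: Horner steps 8 → 1 → 5, so m(3) = 5.
Codeword c = [9, 9, 12, 1, 1, 5] ∈ F_13^6.


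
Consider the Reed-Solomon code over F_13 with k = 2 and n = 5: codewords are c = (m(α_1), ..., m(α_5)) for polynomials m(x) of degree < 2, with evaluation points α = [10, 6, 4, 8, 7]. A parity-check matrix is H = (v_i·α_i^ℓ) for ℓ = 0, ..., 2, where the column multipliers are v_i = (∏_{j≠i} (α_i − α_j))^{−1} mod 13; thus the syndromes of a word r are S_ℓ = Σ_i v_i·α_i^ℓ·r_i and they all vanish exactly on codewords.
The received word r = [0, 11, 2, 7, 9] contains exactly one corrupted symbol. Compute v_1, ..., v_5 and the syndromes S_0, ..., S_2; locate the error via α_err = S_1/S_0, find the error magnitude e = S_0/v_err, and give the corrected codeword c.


S = (10, 9, 12), error at position 1, error magnitude e = 10, c = [3, 11, 2, 7, 9].

Step 1: column multipliers v_i = (∏_{j≠i}(α_i − α_j))^{−1} mod 13.
  i = 1 (α = 10): (10−6)(10−4)(10−8)(10−7) = 4·6·2·3 = 144 ≡ 1, so v_1 = 1^{−1} = 1 (mod 13).
  i = 2 (α = 6): (6−10)(6−4)(6−8)(6−7) = (−4)·2·(−2)·(−1) = −16 ≡ 10, so v_2 = 10^{−1} = 4 (mod 13).
  i = 3 (α = 4): (4−10)(4−6)(4−8)(4−7) = (−6)·(−2)·(−4)·(−3) = 144 ≡ 1, so v_3 = 1^{−1} = 1 (mod 13).
  i = 4 (α = 8): (8−10)(8−6)(8−4)(8−7) = (−2)·2·4·1 = −16 ≡ 10, so v_4 = 10^{−1} = 4 (mod 13).
  i = 5 (α = 7): (7−10)(7−6)(7−4)(7−8) = (−3)·1·3·(−1) = 9 ≡ 9, so v_5 = 9^{−1} = 3 (mod 13).
  v = [1, 4, 1, 4, 3].
Step 2: syndromes of r = [0, 11, 2, 7, 9] (all sums mod 13).
  S_0 = Σ v_i r_i = 1·0 + 4·11 + 1·2 + 4·7 + 3·9 = 101 ≡ 10.
  S_1 = Σ v_i α_i r_i = 1·10·0 + 4·6·11 + 1·4·2 + 4·8·7 + 3·7·9 = 685 ≡ 9.
  α_i^2 mod 13 = [9, 10, 3, 12, 10].
  S_2 = Σ v_i α_i^2 r_i = 1·9·0 + 4·10·11 + 1·3·2 + 4·12·7 + 3·10·9 = 1052 ≡ 12.
  S = (10, 9, 12) ≠ 0, so r is not a codeword (an error is present).
Step 3: locate the error. For a single error e at position i, S_ℓ = v_i·e·α_i^ℓ, so α_err = S_1/S_0.
  S_0^{−1} = 10^{−1} = 4 (mod 13), so α_err = 9·4 = 36 ≡ 10 = α_1. Error position i = 1.
  Consistency check: S_2/S_1 = 12·3 = 36 ≡ 10 = α_err ✓ (single-error assumption holds).
Step 4: error magnitude e = S_0/v_1 = S_0·∏_{j≠1}(α_1 − α_j) = 10·1 = 10 ≡ 10 (mod 13).
Step 5: correct position 1: c_1 = r_1 − e = 0 − 10 ≡ 3 (mod 13). Hence c = [3, 11, 2, 7, 9].
  Check: interpolating c through the α_i gives m(x) = 10 + 11·x (degree < 2) with m(α_i) = c_i for every i, so c is indeed a codeword.


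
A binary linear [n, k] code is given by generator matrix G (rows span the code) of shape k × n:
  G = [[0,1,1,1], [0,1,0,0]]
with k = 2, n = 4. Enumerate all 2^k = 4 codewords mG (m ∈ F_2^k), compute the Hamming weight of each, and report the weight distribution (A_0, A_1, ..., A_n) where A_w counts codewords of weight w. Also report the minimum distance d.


Weight distribution: A_0 = 1, A_1 = 1, A_2 = 1, A_3 = 1. Minimum distance d = 1.

Enumerate all 2^2 = 4 messages m ∈ F_2^2.
For each, compute codeword c = mG in F_2^4, then tally its weight.
  m = 00 → c = 0000, weight = 0.
  m = 10 → c = 0111, weight = 3.
  m = 01 → c = 0100, weight = 1.
  m = 11 → c = 0011, weight = 2.
Tally weights:
  weight 0: 1 codewords.
  weight 1: 1 codewords.
  weight 2: 1 codewords.
  weight 3: 1 codewords.
Minimum distance d = smallest w > 0 with A_w > 0 = 1.
Sanity: Σ A_w = 4 = 2^2 = 4 ✓.


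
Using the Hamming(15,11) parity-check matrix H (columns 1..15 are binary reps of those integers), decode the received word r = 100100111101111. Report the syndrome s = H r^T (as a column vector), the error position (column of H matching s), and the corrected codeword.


s = (1, 0, 0, 1)^T, error position = 9, corrected codeword c = 100100110101111

Compute s = H r^T mod 2 one row at a time:
  s_1 = 1 + 1 + 1 + 0 + 1 + 1 + 1 + 1 = 7 ≡ 1 (mod 2).
  s_2 = 1 + 0 + 0 + 1 + 1 + 1 + 1 + 1 = 6 ≡ 0 (mod 2).
  s_3 = 0 + 0 + 0 + 1 + 1 + 0 + 1 + 1 = 4 ≡ 0 (mod 2).
  s_4 = 1 + 0 + 0 + 1 + 1 + 0 + 1 + 1 = 5 ≡ 1 (mod 2).
s = (1, 0, 0, 1)^T — this equals column 9 of H (binary 1001), so error is at position 9.
Correct: flip bit 9 of r = 100100111101111 to get c = 100100110101111.


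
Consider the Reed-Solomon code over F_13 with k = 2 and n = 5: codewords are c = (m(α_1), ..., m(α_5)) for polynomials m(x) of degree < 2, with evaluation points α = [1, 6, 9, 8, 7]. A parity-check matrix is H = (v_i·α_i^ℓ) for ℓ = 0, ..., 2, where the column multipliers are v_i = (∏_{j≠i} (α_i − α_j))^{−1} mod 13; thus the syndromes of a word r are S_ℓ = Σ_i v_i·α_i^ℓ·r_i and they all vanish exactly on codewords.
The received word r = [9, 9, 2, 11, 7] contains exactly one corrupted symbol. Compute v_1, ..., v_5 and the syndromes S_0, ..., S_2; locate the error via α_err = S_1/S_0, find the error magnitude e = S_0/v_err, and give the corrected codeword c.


S = (5, 4, 11), error at position 2, error magnitude e = 6, c = [9, 3, 2, 11, 7].

Step 1: column multipliers v_i = (∏_{j≠i}(α_i − α_j))^{−1} mod 13.
  i = 1 (α = 1): (1−6)(1−9)(1−8)(1−7) = (−5)·(−8)·(−7)·(−6) = 1680 ≡ 3, so v_1 = 3^{−1} = 9 (mod 13).
  i = 2 (α = 6): (6−1)(6−9)(6−8)(6−7) = 5·(−3)·(−2)·(−1) = −30 ≡ 9, so v_2 = 9^{−1} = 3 (mod 13).
  i = 3 (α = 9): (9−1)(9−6)(9−8)(9−7) = 8·3·1·2 = 48 ≡ 9, so v_3 = 9^{−1} = 3 (mod 13).
  i = 4 (α = 8): (8−1)(8−6)(8−9)(8−7) = 7·2·(−1)·1 = −14 ≡ 12, so v_4 = 12^{−1} = 12 (mod 13).
  i = 5 (α = 7): (7−1)(7−6)(7−9)(7−8) = 6·1·(−2)·(−1) = 12 ≡ 12, so v_5 = 12^{−1} = 12 (mod 13).
  v = [9, 3, 3, 12, 12].
Step 2: syndromes of r = [9, 9, 2, 11, 7] (all sums mod 13).
  S_0 = Σ v_i r_i = 9·9 + 3·9 + 3·2 + 12·11 + 12·7 = 330 ≡ 5.
  S_1 = Σ v_i α_i r_i = 9·1·9 + 3·6·9 + 3·9·2 + 12·8·11 + 12·7·7 = 1941 ≡ 4.
  α_i^2 mod 13 = [1, 10, 3, 12, 10].
  S_2 = Σ v_i α_i^2 r_i = 9·1·9 + 3·10·9 + 3·3·2 + 12·12·11 + 12·10·7 = 2793 ≡ 11.
  S = (5, 4, 11) ≠ 0, so r is not a codeword (an error is present).
Step 3: locate the error. For a single error e at position i, S_ℓ = v_i·e·α_i^ℓ, so α_err = S_1/S_0.
  S_0^{−1} = 5^{−1} = 8 (mod 13), so α_err = 4·8 = 32 ≡ 6 = α_2. Error position i = 2.
  Consistency check: S_2/S_1 = 11·10 = 110 ≡ 6 = α_err ✓ (single-error assumption holds).
Step 4: error magnitude e = S_0/v_2 = S_0·∏_{j≠2}(α_2 − α_j) = 5·9 = 45 ≡ 6 (mod 13).
Step 5: correct position 2: c_2 = r_2 − e = 9 − 6 ≡ 3 (mod 13). Hence c = [9, 3, 2, 11, 7].
  Check: interpolating c through the α_i gives m(x) = 5 + 4·x (degree < 2) with m(α_i) = c_i for every i, so c is indeed a codeword.


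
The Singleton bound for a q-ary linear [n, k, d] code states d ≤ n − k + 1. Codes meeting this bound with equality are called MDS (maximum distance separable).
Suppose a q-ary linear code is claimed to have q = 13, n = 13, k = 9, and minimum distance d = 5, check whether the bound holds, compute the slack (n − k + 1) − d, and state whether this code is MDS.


Singleton RHS = n − k + 1 = 5, slack = 0, bound satisfied, MDS.

Singleton bound: d ≤ n − k + 1.
Here n = 13, k = 9, so n − k + 1 = 5.
Given d = 5, check d ≤ 5: YES.
Slack = (n − k + 1) − d = 0.
The code is MDS (slack = 0).
Description: the claimed parameters are [13, 9, 5]_13; such a code would be MDS (meets Singleton bound).


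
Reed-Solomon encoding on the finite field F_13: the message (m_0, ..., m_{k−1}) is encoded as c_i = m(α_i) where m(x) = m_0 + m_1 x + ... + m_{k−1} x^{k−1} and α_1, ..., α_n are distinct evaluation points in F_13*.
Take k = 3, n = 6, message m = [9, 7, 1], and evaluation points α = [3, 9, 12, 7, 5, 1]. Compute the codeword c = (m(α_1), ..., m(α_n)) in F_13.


c = [0, 10, 3, 3, 4, 4]

Message polynomial: m(x) = 9 + 7·x + 1·x^2 (mod 13).
For each evaluation point α_i, compute m(α_i) mod 13:
  α_1 = 3: Horner steps 1 → 10 → 0, so m(3) = 0.
  α_2 = 9: Horner steps 1 → 3 → 10, so m(9) = 10.
  α_3 = 12: Horner steps 1 → 6 → 3, so m(12) = 3.
  α_4 = 7: Horner steps 1 → 1 → 3, so m(7) = 3.
  α_5 = 5: Horner steps 1 → 12 → 4, so m(5) = 4.
  α_6 = 1: Horner steps 1 → 8 → 4, so m(1) = 4.
Codeword c = [0, 10, 3, 3, 4, 4] ∈ F_13^6.


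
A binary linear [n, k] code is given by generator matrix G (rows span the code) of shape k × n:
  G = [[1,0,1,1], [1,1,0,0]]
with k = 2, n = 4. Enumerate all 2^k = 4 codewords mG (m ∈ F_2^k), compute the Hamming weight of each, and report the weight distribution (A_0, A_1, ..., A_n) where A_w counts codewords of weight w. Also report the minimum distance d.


Weight distribution: A_0 = 1, A_2 = 1, A_3 = 2. Minimum distance d = 2.

Enumerate all 2^2 = 4 messages m ∈ F_2^2.
For each, compute codeword c = mG in F_2^4, then tally its weight.
  m = 00 → c = 0000, weight = 0.
  m = 10 → c = 1011, weight = 3.
  m = 01 → c = 1100, weight = 2.
  m = 11 → c = 0111, weight = 3.
Tally weights:
  weight 0: 1 codewords.
  weight 2: 1 codewords.
  weight 3: 2 codewords.
Minimum distance d = smallest w > 0 with A_w > 0 = 2.
Sanity: Σ A_w = 4 = 2^2 = 4 ✓.


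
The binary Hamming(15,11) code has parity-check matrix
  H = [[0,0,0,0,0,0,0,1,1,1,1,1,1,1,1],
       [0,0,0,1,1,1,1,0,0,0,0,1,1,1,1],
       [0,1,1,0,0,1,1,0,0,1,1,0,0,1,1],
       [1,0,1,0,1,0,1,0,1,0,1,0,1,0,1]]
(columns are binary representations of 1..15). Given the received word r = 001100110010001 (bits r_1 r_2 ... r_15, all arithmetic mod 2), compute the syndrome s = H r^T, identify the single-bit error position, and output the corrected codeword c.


s = (1, 1, 0, 0)^T, error position = 12, corrected codeword c = 001100110011001

Compute s = H r^T mod 2 one row at a time:
  s_1 = 1 + 0 + 0 + 1 + 0 + 0 + 0 + 1 = 3 ≡ 1 (mod 2).
  s_2 = 1 + 0 + 0 + 1 + 0 + 0 + 0 + 1 = 3 ≡ 1 (mod 2).
  s_3 = 0 + 1 + 0 + 1 + 0 + 1 + 0 + 1 = 4 ≡ 0 (mod 2).
  s_4 = 0 + 1 + 0 + 1 + 0 + 1 + 0 + 1 = 4 ≡ 0 (mod 2).
s = (1, 1, 0, 0)^T — this equals column 12 of H (binary 1100), so error is at position 12.
Correct: flip bit 12 of r = 001100110010001 to get c = 001100110011001.


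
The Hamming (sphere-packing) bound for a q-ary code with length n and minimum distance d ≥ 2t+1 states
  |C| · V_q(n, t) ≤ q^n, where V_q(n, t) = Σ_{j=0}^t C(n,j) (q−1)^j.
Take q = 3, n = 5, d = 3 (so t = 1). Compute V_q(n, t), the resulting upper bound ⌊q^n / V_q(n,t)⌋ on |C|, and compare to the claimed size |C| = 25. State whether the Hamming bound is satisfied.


V_q(n, t) = 11, q^n = 243, Hamming bound = 22, |C| = 25 > bound (violated).

Step 1: Compute V_q(n, t) = Σ_{j=0}^1 C(n, j) (q−1)^j.
  j = 0: C(5,0)·(2)^0 = 1·1 = 1.
  j = 1: C(5,1)·(2)^1 = 5·2 = 10.
  V_q(n, t) = 1 + 10 = 11.
Step 2: q^n = 3^5 = 243.
Step 3: Hamming bound ⌊q^n / V_q(n,t)⌋ = ⌊243/11⌋ = 22.
Step 4: Compare |C| = 25 to 22: violated.
The claimed |C| lies above the Hamming bound, so no 3-ary code of length 5 with d ≥ 3 can have 25 codewords.


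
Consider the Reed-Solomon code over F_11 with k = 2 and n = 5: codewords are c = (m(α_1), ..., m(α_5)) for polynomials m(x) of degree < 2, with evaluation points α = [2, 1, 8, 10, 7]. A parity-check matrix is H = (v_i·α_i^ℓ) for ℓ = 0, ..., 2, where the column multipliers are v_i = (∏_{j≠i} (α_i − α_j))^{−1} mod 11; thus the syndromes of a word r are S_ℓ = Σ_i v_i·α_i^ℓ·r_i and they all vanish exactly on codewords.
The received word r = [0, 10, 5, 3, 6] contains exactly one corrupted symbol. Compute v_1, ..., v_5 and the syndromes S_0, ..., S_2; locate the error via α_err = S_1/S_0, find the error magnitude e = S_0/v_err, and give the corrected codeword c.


S = (5, 5, 5), error at position 2, error magnitude e = 9, c = [0, 1, 5, 3, 6].

Step 1: column multipliers v_i = (∏_{j≠i}(α_i − α_j))^{−1} mod 11.
  i = 1 (α = 2): (2−1)(2−8)(2−10)(2−7) = 1·(−6)·(−8)·(−5) = −240 ≡ 2, so v_1 = 2^{−1} = 6 (mod 11).
  i = 2 (α = 1): (1−2)(1−8)(1−10)(1−7) = (−1)·(−7)·(−9)·(−6) = 378 ≡ 4, so v_2 = 4^{−1} = 3 (mod 11).
  i = 3 (α = 8): (8−2)(8−1)(8−10)(8−7) = 6·7·(−2)·1 = −84 ≡ 4, so v_3 = 4^{−1} = 3 (mod 11).
  i = 4 (α = 10): (10−2)(10−1)(10−8)(10−7) = 8·9·2·3 = 432 ≡ 3, so v_4 = 3^{−1} = 4 (mod 11).
  i = 5 (α = 7): (7−2)(7−1)(7−8)(7−10) = 5·6·(−1)·(−3) = 90 ≡ 2, so v_5 = 2^{−1} = 6 (mod 11).
  v = [6, 3, 3, 4, 6].
Step 2: syndromes of r = [0, 10, 5, 3, 6] (all sums mod 11).
  S_0 = Σ v_i r_i = 6·0 + 3·10 + 3·5 + 4·3 + 6·6 = 93 ≡ 5.
  S_1 = Σ v_i α_i r_i = 6·2·0 + 3·1·10 + 3·8·5 + 4·10·3 + 6·7·6 = 522 ≡ 5.
  α_i^2 mod 11 = [4, 1, 9, 1, 5].
  S_2 = Σ v_i α_i^2 r_i = 6·4·0 + 3·1·10 + 3·9·5 + 4·1·3 + 6·5·6 = 357 ≡ 5.
  S = (5, 5, 5) ≠ 0, so r is not a codeword (an error is present).
Step 3: locate the error. For a single error e at position i, S_ℓ = v_i·e·α_i^ℓ, so α_err = S_1/S_0.
  S_0^{−1} = 5^{−1} = 9 (mod 11), so α_err = 5·9 = 45 ≡ 1 = α_2. Error position i = 2.
  Consistency check: S_2/S_1 = 5·9 = 45 ≡ 1 = α_err ✓ (single-error assumption holds).
Step 4: error magnitude e = S_0/v_2 = S_0·∏_{j≠2}(α_2 − α_j) = 5·4 = 20 ≡ 9 (mod 11).
Step 5: correct position 2: c_2 = r_2 − e = 10 − 9 ≡ 1 (mod 11). Hence c = [0, 1, 5, 3, 6].
  Check: interpolating c through the α_i gives m(x) = 2 + 10·x (degree < 2) with m(α_i) = c_i for every i, so c is indeed a codeword.


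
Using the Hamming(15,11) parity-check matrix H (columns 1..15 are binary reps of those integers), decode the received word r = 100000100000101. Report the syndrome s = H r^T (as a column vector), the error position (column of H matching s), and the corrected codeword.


s = (0, 1, 0, 0)^T, error position = 4, corrected codeword c = 100100100000101

Compute s = H r^T mod 2 one row at a time:
  s_1 = 0 + 0 + 0 + 0 + 0 + 1 + 0 + 1 = 2 ≡ 0 (mod 2).
  s_2 = 0 + 0 + 0 + 1 + 0 + 1 + 0 + 1 = 3 ≡ 1 (mod 2).
  s_3 = 0 + 0 + 0 + 1 + 0 + 0 + 0 + 1 = 2 ≡ 0 (mod 2).
  s_4 = 1 + 0 + 0 + 1 + 0 + 0 + 1 + 1 = 4 ≡ 0 (mod 2).
s = (0, 1, 0, 0)^T — this equals column 4 of H (binary 0100), so error is at position 4.
Correct: flip bit 4 of r = 100000100000101 to get c = 100100100000101.


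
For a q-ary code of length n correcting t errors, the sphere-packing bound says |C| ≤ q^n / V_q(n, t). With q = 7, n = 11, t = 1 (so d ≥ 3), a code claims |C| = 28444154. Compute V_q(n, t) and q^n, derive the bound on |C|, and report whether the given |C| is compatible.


V_q(n, t) = 67, q^n = 1977326743, Hamming bound = 29512339, |C| = 28444154 ≤ bound (satisfied).

Step 1: Compute V_q(n, t) = Σ_{j=0}^1 C(n, j) (q−1)^j.
  j = 0: C(11,0)·(6)^0 = 1·1 = 1.
  j = 1: C(11,1)·(6)^1 = 11·6 = 66.
  V_q(n, t) = 1 + 66 = 67.
Step 2: q^n = 7^11 = 1977326743.
Step 3: Hamming bound ⌊q^n / V_q(n,t)⌋ = ⌊1977326743/67⌋ = 29512339.
Step 4: Compare |C| = 28444154 to 29512339: satisfied.
The claimed |C| lies below the Hamming bound.


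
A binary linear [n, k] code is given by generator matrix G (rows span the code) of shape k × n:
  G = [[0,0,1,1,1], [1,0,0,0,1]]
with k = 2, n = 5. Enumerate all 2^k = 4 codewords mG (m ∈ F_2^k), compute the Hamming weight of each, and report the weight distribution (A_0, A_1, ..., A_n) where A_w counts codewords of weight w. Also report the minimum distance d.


Weight distribution: A_0 = 1, A_2 = 1, A_3 = 2. Minimum distance d = 2.

Enumerate all 2^2 = 4 messages m ∈ F_2^2.
For each, compute codeword c = mG in F_2^5, then tally its weight.
  m = 00 → c = 00000, weight = 0.
  m = 10 → c = 00111, weight = 3.
  m = 01 → c = 10001, weight = 2.
  m = 11 → c = 10110, weight = 3.
Tally weights:
  weight 0: 1 codewords.
  weight 2: 1 codewords.
  weight 3: 2 codewords.
Minimum distance d = smallest w > 0 with A_w > 0 = 2.
Sanity: Σ A_w = 4 = 2^2 = 4 ✓.


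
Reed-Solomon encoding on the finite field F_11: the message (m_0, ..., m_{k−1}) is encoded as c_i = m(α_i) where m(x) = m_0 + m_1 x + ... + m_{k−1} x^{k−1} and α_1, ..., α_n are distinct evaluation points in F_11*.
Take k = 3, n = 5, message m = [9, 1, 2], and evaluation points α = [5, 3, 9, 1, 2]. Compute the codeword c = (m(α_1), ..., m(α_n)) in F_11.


c = [9, 8, 4, 1, 8]

Message polynomial: m(x) = 9 + 1·x + 2·x^2 (mod 11).
For each evaluation point α_i, compute m(α_i) mod 11:
  α_1 = 5: Horner steps 2 → 0 → 9, so m(5) = 9.
  α_2 = 3: Horner steps 2 → 7 → 8, so m(3) = 8.
  α_3 = 9: Horner steps 2 → 8 → 4, so m(9) = 4.
  α_4 = 1: Horner steps 2 → 3 → 1, so m(1) = 1.
  α_5 = 2: Horner steps 2 → 5 → 8, so m(2) = 8.
Codeword c = [9, 8, 4, 1, 8] ∈ F_11^5.


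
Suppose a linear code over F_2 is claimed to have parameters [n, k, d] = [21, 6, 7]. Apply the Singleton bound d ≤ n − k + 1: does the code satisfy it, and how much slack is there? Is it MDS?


Singleton RHS = n − k + 1 = 16, slack = 9, bound satisfied, not MDS.

Singleton bound: d ≤ n − k + 1.
Here n = 21, k = 6, so n − k + 1 = 16.
Given d = 7, check d ≤ 16: YES.
Slack = (n − k + 1) − d = 9.
The code is NOT MDS (slack = 9 > 0).
Description: the claimed parameters are [21, 6, 7]_2; such a code would be non-MDS.


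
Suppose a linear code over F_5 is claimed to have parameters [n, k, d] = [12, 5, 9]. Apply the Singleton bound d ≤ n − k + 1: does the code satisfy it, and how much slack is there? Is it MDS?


Singleton RHS = n − k + 1 = 8, slack = -1, bound violated (no such code; not MDS).

Singleton bound: d ≤ n − k + 1.
Here n = 12, k = 5, so n − k + 1 = 8.
Given d = 9, check d ≤ 8: NO.
Slack = (n − k + 1) − d = -1.
The slack is negative: d = 9 exceeds n − k + 1 = 8 by 1, so the Singleton bound is violated and no linear [12, 5, 9]_5 code can exist. In particular it is not MDS (MDS requires d = n − k + 1 exactly).
Description: the claimed parameters are [12, 5, 9]_5; such a code would be impossible (violates the Singleton bound).


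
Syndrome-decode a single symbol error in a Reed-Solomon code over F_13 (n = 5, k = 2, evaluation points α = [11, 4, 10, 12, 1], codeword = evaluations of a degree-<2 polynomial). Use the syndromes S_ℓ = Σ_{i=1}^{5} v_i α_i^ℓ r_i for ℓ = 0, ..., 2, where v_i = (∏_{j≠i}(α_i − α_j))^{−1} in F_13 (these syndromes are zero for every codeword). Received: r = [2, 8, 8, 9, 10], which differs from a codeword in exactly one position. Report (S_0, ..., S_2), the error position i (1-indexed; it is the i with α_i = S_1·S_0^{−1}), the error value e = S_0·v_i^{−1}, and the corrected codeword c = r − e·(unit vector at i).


S = (7, 2, 8), error at position 2, error magnitude e = 3, c = [2, 5, 8, 9, 10].

Step 1: column multipliers v_i = (∏_{j≠i}(α_i − α_j))^{−1} mod 13.
  i = 1 (α = 11): (11−4)(11−10)(11−12)(11−1) = 7·1·(−1)·10 = −70 ≡ 8, so v_1 = 8^{−1} = 5 (mod 13).
  i = 2 (α = 4): (4−11)(4−10)(4−12)(4−1) = (−7)·(−6)·(−8)·3 = −1008 ≡ 6, so v_2 = 6^{−1} = 11 (mod 13).
  i = 3 (α = 10): (10−11)(10−4)(10−12)(10−1) = (−1)·6·(−2)·9 = 108 ≡ 4, so v_3 = 4^{−1} = 10 (mod 13).
  i = 4 (α = 12): (12−11)(12−4)(12−10)(12−1) = 1·8·2·11 = 176 ≡ 7, so v_4 = 7^{−1} = 2 (mod 13).
  i = 5 (α = 1): (1−11)(1−4)(1−10)(1−12) = (−10)·(−3)·(−9)·(−11) = 2970 ≡ 6, so v_5 = 6^{−1} = 11 (mod 13).
  v = [5, 11, 10, 2, 11].
Step 2: syndromes of r = [2, 8, 8, 9, 10] (all sums mod 13).
  S_0 = Σ v_i r_i = 5·2 + 11·8 + 10·8 + 2·9 + 11·10 = 306 ≡ 7.
  S_1 = Σ v_i α_i r_i = 5·11·2 + 11·4·8 + 10·10·8 + 2·12·9 + 11·1·10 = 1588 ≡ 2.
  α_i^2 mod 13 = [4, 3, 9, 1, 1].
  S_2 = Σ v_i α_i^2 r_i = 5·4·2 + 11·3·8 + 10·9·8 + 2·1·9 + 11·1·10 = 1152 ≡ 8.
  S = (7, 2, 8) ≠ 0, so r is not a codeword (an error is present).
Step 3: locate the error. For a single error e at position i, S_ℓ = v_i·e·α_i^ℓ, so α_err = S_1/S_0.
  S_0^{−1} = 7^{−1} = 2 (mod 13), so α_err = 2·2 = 4 ≡ 4 = α_2. Error position i = 2.
  Consistency check: S_2/S_1 = 8·7 = 56 ≡ 4 = α_err ✓ (single-error assumption holds).
Step 4: error magnitude e = S_0/v_2 = S_0·∏_{j≠2}(α_2 − α_j) = 7·6 = 42 ≡ 3 (mod 13).
Step 5: correct position 2: c_2 = r_2 − e = 8 − 3 ≡ 5 (mod 13). Hence c = [2, 5, 8, 9, 10].
  Check: interpolating c through the α_i gives m(x) = 3 + 7·x (degree < 2) with m(α_i) = c_i for every i, so c is indeed a codeword.


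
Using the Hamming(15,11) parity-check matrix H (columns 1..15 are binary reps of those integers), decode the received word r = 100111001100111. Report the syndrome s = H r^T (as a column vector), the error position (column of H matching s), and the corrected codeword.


s = (1, 0, 0, 1)^T, error position = 9, corrected codeword c = 100111000100111

Compute s = H r^T mod 2 one row at a time:
  s_1 = 0 + 1 + 1 + 0 + 0 + 1 + 1 + 1 = 5 ≡ 1 (mod 2).
  s_2 = 1 + 1 + 1 + 0 + 0 + 1 + 1 + 1 = 6 ≡ 0 (mod 2).
  s_3 = 0 + 0 + 1 + 0 + 1 + 0 + 1 + 1 = 4 ≡ 0 (mod 2).
  s_4 = 1 + 0 + 1 + 0 + 1 + 0 + 1 + 1 = 5 ≡ 1 (mod 2).
s = (1, 0, 0, 1)^T — this equals column 9 of H (binary 1001), so error is at position 9.
Correct: flip bit 9 of r = 100111001100111 to get c = 100111000100111.


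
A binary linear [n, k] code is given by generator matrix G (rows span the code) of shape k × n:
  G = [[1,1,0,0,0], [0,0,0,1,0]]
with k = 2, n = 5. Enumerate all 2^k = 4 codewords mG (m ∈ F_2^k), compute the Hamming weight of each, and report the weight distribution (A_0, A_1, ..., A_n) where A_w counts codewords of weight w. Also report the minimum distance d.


Weight distribution: A_0 = 1, A_1 = 1, A_2 = 1, A_3 = 1. Minimum distance d = 1.

Enumerate all 2^2 = 4 messages m ∈ F_2^2.
For each, compute codeword c = mG in F_2^5, then tally its weight.
  m = 00 → c = 00000, weight = 0.
  m = 10 → c = 11000, weight = 2.
  m = 01 → c = 00010, weight = 1.
  m = 11 → c = 11010, weight = 3.
Tally weights:
  weight 0: 1 codewords.
  weight 1: 1 codewords.
  weight 2: 1 codewords.
  weight 3: 1 codewords.
Minimum distance d = smallest w > 0 with A_w > 0 = 1.
Sanity: Σ A_w = 4 = 2^2 = 4 ✓.


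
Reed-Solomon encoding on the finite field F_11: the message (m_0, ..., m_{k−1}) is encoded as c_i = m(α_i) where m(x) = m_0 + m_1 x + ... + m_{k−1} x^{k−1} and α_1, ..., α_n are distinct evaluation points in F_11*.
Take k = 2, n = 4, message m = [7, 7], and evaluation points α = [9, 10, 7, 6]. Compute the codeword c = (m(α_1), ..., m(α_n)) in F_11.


c = [4, 0, 1, 5]

Message polynomial: m(x) = 7 + 7·x (mod 11).
For each evaluation point α_i, compute m(α_i) mod 11:
  α_1 = 9: Horner steps 7 → 4, so m(9) = 4.
  α_2 = 10: Horner steps 7 → 0, so m(10) = 0.
  α_3 = 7: Horner steps 7 → 1, so m(7) = 1.
  α_4 = 6: Horner steps 7 → 5, so m(6) = 5.
Codeword c = [4, 0, 1, 5] ∈ F_11^4.


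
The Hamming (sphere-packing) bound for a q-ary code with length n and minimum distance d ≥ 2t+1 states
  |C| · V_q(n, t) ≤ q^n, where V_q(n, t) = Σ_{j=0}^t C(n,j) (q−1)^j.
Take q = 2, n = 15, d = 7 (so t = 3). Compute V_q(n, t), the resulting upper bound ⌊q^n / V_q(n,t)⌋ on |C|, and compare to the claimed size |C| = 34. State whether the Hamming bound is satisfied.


V_q(n, t) = 576, q^n = 32768, Hamming bound = 56, |C| = 34 ≤ bound (satisfied).

Step 1: Compute V_q(n, t) = Σ_{j=0}^3 C(n, j) (q−1)^j.
  j = 0: C(15,0)·(1)^0 = 1·1 = 1.
  j = 1: C(15,1)·(1)^1 = 15·1 = 15.
  j = 2: C(15,2)·(1)^2 = 105·1 = 105.
  j = 3: C(15,3)·(1)^3 = 455·1 = 455.
  V_q(n, t) = 1 + 15 + 105 + 455 = 576.
Step 2: q^n = 2^15 = 32768.
Step 3: Hamming bound ⌊q^n / V_q(n,t)⌋ = ⌊32768/576⌋ = 56.
Step 4: Compare |C| = 34 to 56: satisfied.
The claimed |C| lies below the Hamming bound.


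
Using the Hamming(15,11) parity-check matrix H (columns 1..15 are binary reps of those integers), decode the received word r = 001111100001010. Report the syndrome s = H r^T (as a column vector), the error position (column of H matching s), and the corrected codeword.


s = (0, 0, 0, 1)^T, error position = 1, corrected codeword c = 101111100001010

Compute s = H r^T mod 2 one row at a time:
  s_1 = 0 + 0 + 0 + 0 + 1 + 0 + 1 + 0 = 2 ≡ 0 (mod 2).
  s_2 = 1 + 1 + 1 + 1 + 1 + 0 + 1 + 0 = 6 ≡ 0 (mod 2).
  s_3 = 0 + 1 + 1 + 1 + 0 + 0 + 1 + 0 = 4 ≡ 0 (mod 2).
  s_4 = 0 + 1 + 1 + 1 + 0 + 0 + 0 + 0 = 3 ≡ 1 (mod 2).
s = (0, 0, 0, 1)^T — this equals column 1 of H (binary 0001), so error is at position 1.
Correct: flip bit 1 of r = 001111100001010 to get c = 101111100001010.


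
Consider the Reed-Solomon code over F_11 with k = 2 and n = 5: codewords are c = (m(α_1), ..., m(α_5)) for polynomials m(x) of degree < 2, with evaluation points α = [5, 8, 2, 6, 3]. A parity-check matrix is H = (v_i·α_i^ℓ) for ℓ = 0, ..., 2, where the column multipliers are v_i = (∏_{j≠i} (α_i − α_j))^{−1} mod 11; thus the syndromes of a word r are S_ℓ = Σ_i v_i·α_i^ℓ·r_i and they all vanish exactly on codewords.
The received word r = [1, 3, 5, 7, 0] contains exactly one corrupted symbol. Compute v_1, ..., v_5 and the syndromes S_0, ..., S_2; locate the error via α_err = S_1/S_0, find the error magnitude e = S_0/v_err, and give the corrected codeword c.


S = (7, 1, 8), error at position 2, error magnitude e = 6, c = [1, 8, 5, 7, 0].

Step 1: column multipliers v_i = (∏_{j≠i}(α_i − α_j))^{−1} mod 11.
  i = 1 (α = 5): (5−8)(5−2)(5−6)(5−3) = (−3)·3·(−1)·2 = 18 ≡ 7, so v_1 = 7^{−1} = 8 (mod 11).
  i = 2 (α = 8): (8−5)(8−2)(8−6)(8−3) = 3·6·2·5 = 180 ≡ 4, so v_2 = 4^{−1} = 3 (mod 11).
  i = 3 (α = 2): (2−5)(2−8)(2−6)(2−3) = (−3)·(−6)·(−4)·(−1) = 72 ≡ 6, so v_3 = 6^{−1} = 2 (mod 11).
  i = 4 (α = 6): (6−5)(6−8)(6−2)(6−3) = 1·(−2)·4·3 = −24 ≡ 9, so v_4 = 9^{−1} = 5 (mod 11).
  i = 5 (α = 3): (3−5)(3−8)(3−2)(3−6) = (−2)·(−5)·1·(−3) = −30 ≡ 3, so v_5 = 3^{−1} = 4 (mod 11).
  v = [8, 3, 2, 5, 4].
Step 2: syndromes of r = [1, 3, 5, 7, 0] (all sums mod 11).
  S_0 = Σ v_i r_i = 8·1 + 3·3 + 2·5 + 5·7 + 4·0 = 62 ≡ 7.
  S_1 = Σ v_i α_i r_i = 8·5·1 + 3·8·3 + 2·2·5 + 5·6·7 + 4·3·0 = 342 ≡ 1.
  α_i^2 mod 11 = [3, 9, 4, 3, 9].
  S_2 = Σ v_i α_i^2 r_i = 8·3·1 + 3·9·3 + 2·4·5 + 5·3·7 + 4·9·0 = 250 ≡ 8.
  S = (7, 1, 8) ≠ 0, so r is not a codeword (an error is present).
Step 3: locate the error. For a single error e at position i, S_ℓ = v_i·e·α_i^ℓ, so α_err = S_1/S_0.
  S_0^{−1} = 7^{−1} = 8 (mod 11), so α_err = 1·8 = 8 ≡ 8 = α_2. Error position i = 2.
  Consistency check: S_2/S_1 = 8·1 = 8 ≡ 8 = α_err ✓ (single-error assumption holds).
Step 4: error magnitude e = S_0/v_2 = S_0·∏_{j≠2}(α_2 − α_j) = 7·4 = 28 ≡ 6 (mod 11).
Step 5: correct position 2: c_2 = r_2 − e = 3 − 6 ≡ 8 (mod 11). Hence c = [1, 8, 5, 7, 0].
  Check: interpolating c through the α_i gives m(x) = 4 + 6·x (degree < 2) with m(α_i) = c_i for every i, so c is indeed a codeword.
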